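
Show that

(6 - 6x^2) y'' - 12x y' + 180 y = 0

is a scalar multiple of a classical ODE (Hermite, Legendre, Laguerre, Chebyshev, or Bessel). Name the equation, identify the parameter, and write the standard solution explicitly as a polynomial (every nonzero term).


All three coefficients share the factor 6; dividing through by 6 gives  (1 - x^2) y'' - 2x y' + 30 y = 0.
This matches the Legendre equation (1 - x^2) y'' - 2x y' + n(n+1) y = 0 (note the -2x y' term) with n(n+1) = 30, so n = 5; the polynomial solution is P_5(x).
With y = sum_k a_k x^k, matching x^k gives (k+2)(k+1) a_{k+2} = [k(k+1) - n(n+1)] a_k = (k - 5)(k + 6) a_k. The right side vanishes at k = 5, so the series with the parity of 5 terminates at degree 5.
Standard normalization (P_n(1) = 1): leading coefficient (2n)!/(2^n (n!)^2) = 3628800/(32*14400) = 63/8, so a_5 = 63/8. Work downward with a_k = (k+1)(k+2) a_{k+2} / ((k - 5)(k + 6)):
  a_3 = (4)(5)(63/8) / ((3 - 5)(3 + 6)) = (315/2)/(-18) = -35/4
  a_1 = (2)(3)(-35/4) / ((1 - 5)(1 + 6)) = (-105/2)/(-28) = 15/8
Hence P_5(x) = 63 x^5/8 - 35 x^3/4 + 15 x/8.

P_5(x); series = 63 x^5/8 - 35 x^3/4 + 15 x/8


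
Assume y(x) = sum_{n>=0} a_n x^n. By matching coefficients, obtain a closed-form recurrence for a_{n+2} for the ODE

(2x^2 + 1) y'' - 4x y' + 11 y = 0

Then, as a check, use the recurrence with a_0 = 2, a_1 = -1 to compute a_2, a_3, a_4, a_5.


Substitute y = sum_n a_n x^n.
(1 + 2 x^2) y'' contributes (n+2)(n+1) a_{n+2} + 2 n(n-1) a_n at x^n.
-4 x y'(x) contributes -4 n a_n at x^n.
11 y(x) contributes 11 a_n at x^n.
Matching x^n: (n+2)(n+1) a_{n+2} + (2 n(n-1) - 4 n + 11) a_n = 0.
Thus a_{n+2} = (-2 n(n-1) + 4 n - 11) / ((n+1)(n+2)) * a_n.

Check with a_0 = 2, a_1 = -1 (apply the recurrence for n = 0, 1, 2, 3): a_0 = 2, a_1 = -1, a_2 = -11, a_3 = 7/6, a_4 = 77/12, a_5 = -77/120.

a_(n+2) = (-2 n(n-1) + 4 n - 11) / ((n+1)(n+2)) * a_n; check: a_0 = 2, a_1 = -1, a_2 = -11, a_3 = 7/6, a_4 = 77/12, a_5 = -77/120


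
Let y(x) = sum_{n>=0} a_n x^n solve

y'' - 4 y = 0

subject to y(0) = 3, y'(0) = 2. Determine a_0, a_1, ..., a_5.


Ansatz: y(x) = sum_{n>=0} a_n x^n, so y'(x) = sum_{n>=1} n a_n x^(n-1) and y''(x) = sum_{n>=2} n(n-1) a_n x^(n-2).
Substitute into P(x) y'' + Q(x) y' + R(x) y = 0 with P(x) = 1, Q(x) = 0, R(x) = -4, and match powers of x.
Initial conditions: a_0 = 3, a_1 = 2.
Setting the coefficient of each power of x to zero and solving order by order (substituting the coefficients already found):
  x^0: 2 a_2 - 4 a_0 = 0  ->  2 a_2 = 4 a_0 = 12  ->  a_2 = 6
  x^1: 6 a_3 - 4 a_1 = 0  ->  6 a_3 = 4 a_1 = 8  ->  a_3 = 4/3
  x^2: 12 a_4 - 4 a_2 = 0  ->  12 a_4 = 4 a_2 = 24  ->  a_4 = 2
  x^3: 20 a_5 - 4 a_3 = 0  ->  20 a_5 = 4 a_3 = 16/3  ->  a_5 = 4/15
Truncated series: y(x) = 3 + 2 x + 6 x^2 + (4/3) x^3 + 2 x^4 + (4/15) x^5 + O(x^6).

a_0 = 3; a_1 = 2; a_2 = 6; a_3 = 4/3; a_4 = 2; a_5 = 4/15


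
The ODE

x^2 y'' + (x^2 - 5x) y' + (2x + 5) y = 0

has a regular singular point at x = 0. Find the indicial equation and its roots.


Divide by x^2 to reach normal form y'' + P_1(x) y' + P_2(x) y = 0 with P_1(x) = 1 - 5/x and P_2(x) = 2/x + 5/x^2.
x = 0 is a singular point because the y'-coefficient 1 - 5/x has a pole at x = 0 and the y-coefficient 2/x + 5/x^2 has a pole at x = 0.
It is a regular singular point because x P_1(x) = p(x) = x - 5 and x^2 P_2(x) = q(x) = 2x + 5 are polynomials, hence analytic at x = 0.
p(0) = -5,  q(0) = 5.
Indicial equation: r(r-1) + p(0) r + q(0) = 0, i.e. r^2 + (p(0) - 1) r + q(0) = 0, i.e. r^2 - 6 r + 5 = 0.
Discriminant: (-6)^2 - 4(5) = 16, so r = (6 ± 4)/2.
Solving: r_1 = 5, r_2 = 1.

indicial: r^2 - 6 r + 5 = 0; roots r_1 = 5, r_2 = 1


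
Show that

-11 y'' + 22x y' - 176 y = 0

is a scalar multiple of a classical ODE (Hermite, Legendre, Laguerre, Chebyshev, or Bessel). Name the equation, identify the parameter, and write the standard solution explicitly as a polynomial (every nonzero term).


All three coefficients share the factor -11; dividing through by -11 gives  y'' - 2x y' + 16 y = 0.
This matches the Hermite equation y'' - 2x y' + 2n y = 0 with 2n = 16, so n = 8; the polynomial solution is H_8(x).
With y = sum_k a_k x^k, matching x^k gives (k+2)(k+1) a_{k+2} = 2(k - n) a_k = 2(k - 8) a_k. The right side vanishes at k = 8, so the series with the parity of 8 terminates at degree 8.
Standard normalization: leading coefficient of H_n is 2^n, so a_8 = 2^8 = 256. Work downward with a_k = (k+1)(k+2) a_{k+2} / (2(k - n)):
  a_6 = (7)(8)(256) / (2(6 - 8)) = 14336/(-4) = -3584
  a_4 = (5)(6)(-3584) / (2(4 - 8)) = -107520/(-8) = 13440
  a_2 = (3)(4)(13440) / (2(2 - 8)) = 161280/(-12) = -13440
  a_0 = (1)(2)(-13440) / (2(0 - 8)) = -26880/(-16) = 1680
Hence H_8(x) = 256 x^8 - 3584 x^6 + 13440 x^4 - 13440 x^2 + 1680.

H_8(x); series = 256 x^8 - 3584 x^6 + 13440 x^4 - 13440 x^2 + 1680


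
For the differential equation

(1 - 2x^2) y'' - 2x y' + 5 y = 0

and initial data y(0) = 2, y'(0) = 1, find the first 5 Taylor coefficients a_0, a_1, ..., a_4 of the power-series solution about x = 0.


Ansatz: y(x) = sum_{n>=0} a_n x^n, so y'(x) = sum_{n>=1} n a_n x^(n-1) and y''(x) = sum_{n>=2} n(n-1) a_n x^(n-2).
Substitute into P(x) y'' + Q(x) y' + R(x) y = 0 with P(x) = 1 - 2x^2, Q(x) = -2x, R(x) = 5, and match powers of x.
Initial conditions: a_0 = 2, a_1 = 1.
Setting the coefficient of each power of x to zero and solving order by order (substituting the coefficients already found):
  x^0: 2 a_2 + 5 a_0 = 0  ->  2 a_2 = -5 a_0 = -10  ->  a_2 = -5
  x^1: 6 a_3 + 3 a_1 = 0  ->  6 a_3 = -3 a_1 = -3  ->  a_3 = -1/2
  x^2: 12 a_4 - 3 a_2 = 0  ->  12 a_4 = 3 a_2 = -15  ->  a_4 = -5/4
Truncated series: y(x) = 2 + x - 5 x^2 - (1/2) x^3 - (5/4) x^4 + O(x^5).

a_0 = 2; a_1 = 1; a_2 = -5; a_3 = -1/2; a_4 = -5/4


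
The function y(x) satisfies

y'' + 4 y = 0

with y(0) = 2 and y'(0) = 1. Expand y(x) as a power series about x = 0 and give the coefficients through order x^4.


Ansatz: y(x) = sum_{n>=0} a_n x^n, so y'(x) = sum_{n>=1} n a_n x^(n-1) and y''(x) = sum_{n>=2} n(n-1) a_n x^(n-2).
Substitute into P(x) y'' + Q(x) y' + R(x) y = 0 with P(x) = 1, Q(x) = 0, R(x) = 4, and match powers of x.
Initial conditions: a_0 = 2, a_1 = 1.
Setting the coefficient of each power of x to zero and solving order by order (substituting the coefficients already found):
  x^0: 2 a_2 + 4 a_0 = 0  ->  2 a_2 = -4 a_0 = -8  ->  a_2 = -4
  x^1: 6 a_3 + 4 a_1 = 0  ->  6 a_3 = -4 a_1 = -4  ->  a_3 = -2/3
  x^2: 12 a_4 + 4 a_2 = 0  ->  12 a_4 = -4 a_2 = 16  ->  a_4 = 4/3
Truncated series: y(x) = 2 + x - 4 x^2 - (2/3) x^3 + (4/3) x^4 + O(x^5).

a_0 = 2; a_1 = 1; a_2 = -4; a_3 = -2/3; a_4 = 4/3


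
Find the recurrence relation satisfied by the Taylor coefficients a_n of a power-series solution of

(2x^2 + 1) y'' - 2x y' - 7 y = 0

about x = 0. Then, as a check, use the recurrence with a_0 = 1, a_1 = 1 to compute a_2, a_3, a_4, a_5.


Substitute y = sum_n a_n x^n.
(1 + 2 x^2) y'' contributes (n+2)(n+1) a_{n+2} + 2 n(n-1) a_n at x^n.
-2 x y'(x) contributes -2 n a_n at x^n.
-7 y(x) contributes -7 a_n at x^n.
Matching x^n: (n+2)(n+1) a_{n+2} + (2 n(n-1) - 2 n - 7) a_n = 0.
Thus a_{n+2} = (-2 n(n-1) + 2 n + 7) / ((n+1)(n+2)) * a_n.

Check with a_0 = 1, a_1 = 1 (apply the recurrence for n = 0, 1, 2, 3): a_0 = 1, a_1 = 1, a_2 = 7/2, a_3 = 3/2, a_4 = 49/24, a_5 = 3/40.

a_(n+2) = (-2 n(n-1) + 2 n + 7) / ((n+1)(n+2)) * a_n; check: a_0 = 1, a_1 = 1, a_2 = 7/2, a_3 = 3/2, a_4 = 49/24, a_5 = 3/40


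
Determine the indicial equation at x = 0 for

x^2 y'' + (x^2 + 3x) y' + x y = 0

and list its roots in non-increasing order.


Divide by x^2 to reach normal form y'' + P_1(x) y' + P_2(x) y = 0 with P_1(x) = 1 + 3/x and P_2(x) = 1/x.
x = 0 is a singular point because the y'-coefficient 1 + 3/x has a pole at x = 0 and the y-coefficient 1/x has a pole at x = 0.
It is a regular singular point because x P_1(x) = p(x) = x + 3 and x^2 P_2(x) = q(x) = x are polynomials, hence analytic at x = 0.
p(0) = 3,  q(0) = 0.
Indicial equation: r(r-1) + p(0) r + q(0) = 0, i.e. r^2 + (p(0) - 1) r + q(0) = 0, i.e. r^2 + 2 r = 0.
Discriminant: (2)^2 - 4(0) = 4, so r = (-2 ± 2)/2.
Solving: r_1 = 0, r_2 = -2.

indicial: r^2 + 2 r = 0; roots r_1 = 0, r_2 = -2


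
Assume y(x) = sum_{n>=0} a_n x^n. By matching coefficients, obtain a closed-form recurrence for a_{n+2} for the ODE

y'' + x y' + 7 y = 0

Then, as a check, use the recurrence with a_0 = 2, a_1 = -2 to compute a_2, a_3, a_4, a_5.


Substitute y = sum_n a_n x^n.
y''(x) has coefficient (n+2)(n+1) a_{n+2} at x^n;
x y'(x) has coefficient n a_n at x^n (shift);
7 y(x) has coefficient 7 a_n at x^n.
Matching x^n: (n+2)(n+1) a_{n+2} + (n + 7) a_n = 0.
Thus a_{n+2} = (-n - 7) / ((n+1)(n+2)) * a_n.

Check with a_0 = 2, a_1 = -2 (apply the recurrence for n = 0, 1, 2, 3): a_0 = 2, a_1 = -2, a_2 = -7, a_3 = 8/3, a_4 = 21/4, a_5 = -4/3.

a_(n+2) = (-n - 7) / ((n+1)(n+2)) * a_n; check: a_0 = 2, a_1 = -2, a_2 = -7, a_3 = 8/3, a_4 = 21/4, a_5 = -4/3


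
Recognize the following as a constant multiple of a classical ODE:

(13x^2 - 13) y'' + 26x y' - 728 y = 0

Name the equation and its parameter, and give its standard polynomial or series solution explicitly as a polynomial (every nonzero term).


All three coefficients share the factor -13; dividing through by -13 gives  (1 - x^2) y'' - 2x y' + 56 y = 0.
This matches the Legendre equation (1 - x^2) y'' - 2x y' + n(n+1) y = 0 (note the -2x y' term) with n(n+1) = 56, so n = 7; the polynomial solution is P_7(x).
With y = sum_k a_k x^k, matching x^k gives (k+2)(k+1) a_{k+2} = [k(k+1) - n(n+1)] a_k = (k - 7)(k + 8) a_k. The right side vanishes at k = 7, so the series with the parity of 7 terminates at degree 7.
Standard normalization (P_n(1) = 1): leading coefficient (2n)!/(2^n (n!)^2) = 87178291200/(128*25401600) = 429/16, so a_7 = 429/16. Work downward with a_k = (k+1)(k+2) a_{k+2} / ((k - 7)(k + 8)):
  a_5 = (6)(7)(429/16) / ((5 - 7)(5 + 8)) = (9009/8)/(-26) = -693/16
  a_3 = (4)(5)(-693/16) / ((3 - 7)(3 + 8)) = (-3465/4)/(-44) = 315/16
  a_1 = (2)(3)(315/16) / ((1 - 7)(1 + 8)) = (945/8)/(-54) = -35/16
Hence P_7(x) = 429 x^7/16 - 693 x^5/16 + 315 x^3/16 - 35 x/16.

P_7(x); series = 429 x^7/16 - 693 x^5/16 + 315 x^3/16 - 35 x/16


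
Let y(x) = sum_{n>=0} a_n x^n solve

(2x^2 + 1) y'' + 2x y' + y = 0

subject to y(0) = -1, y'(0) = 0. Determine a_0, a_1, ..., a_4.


Ansatz: y(x) = sum_{n>=0} a_n x^n, so y'(x) = sum_{n>=1} n a_n x^(n-1) and y''(x) = sum_{n>=2} n(n-1) a_n x^(n-2).
Substitute into P(x) y'' + Q(x) y' + R(x) y = 0 with P(x) = 2x^2 + 1, Q(x) = 2x, R(x) = 1, and match powers of x.
Initial conditions: a_0 = -1, a_1 = 0.
Setting the coefficient of each power of x to zero and solving order by order (substituting the coefficients already found):
  x^0: 2 a_2 + a_0 = 0  ->  2 a_2 = -a_0 = 1  ->  a_2 = 1/2
  x^1: 6 a_3 + 3 a_1 = 0  ->  6 a_3 = -3 a_1 = 0  ->  a_3 = 0
  x^2: 12 a_4 + 9 a_2 = 0  ->  12 a_4 = -9 a_2 = -9/2  ->  a_4 = -3/8
Truncated series: y(x) = -1 + (1/2) x^2 - (3/8) x^4 + O(x^5).

a_0 = -1; a_1 = 0; a_2 = 1/2; a_3 = 0; a_4 = -3/8


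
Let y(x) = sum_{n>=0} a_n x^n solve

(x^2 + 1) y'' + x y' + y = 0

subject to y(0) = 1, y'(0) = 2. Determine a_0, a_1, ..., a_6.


Ansatz: y(x) = sum_{n>=0} a_n x^n, so y'(x) = sum_{n>=1} n a_n x^(n-1) and y''(x) = sum_{n>=2} n(n-1) a_n x^(n-2).
Substitute into P(x) y'' + Q(x) y' + R(x) y = 0 with P(x) = x^2 + 1, Q(x) = x, R(x) = 1, and match powers of x.
Initial conditions: a_0 = 1, a_1 = 2.
Setting the coefficient of each power of x to zero and solving order by order (substituting the coefficients already found):
  x^0: 2 a_2 + a_0 = 0  ->  2 a_2 = -a_0 = -1  ->  a_2 = -1/2
  x^1: 6 a_3 + 2 a_1 = 0  ->  6 a_3 = -2 a_1 = -4  ->  a_3 = -2/3
  x^2: 12 a_4 + 5 a_2 = 0  ->  12 a_4 = -5 a_2 = 5/2  ->  a_4 = 5/24
  x^3: 20 a_5 + 10 a_3 = 0  ->  20 a_5 = -10 a_3 = 20/3  ->  a_5 = 1/3
  x^4: 30 a_6 + 17 a_4 = 0  ->  30 a_6 = -17 a_4 = -85/24  ->  a_6 = -17/144
Truncated series: y(x) = 1 + 2 x - (1/2) x^2 - (2/3) x^3 + (5/24) x^4 + (1/3) x^5 - (17/144) x^6 + O(x^7).

a_0 = 1; a_1 = 2; a_2 = -1/2; a_3 = -2/3; a_4 = 5/24; a_5 = 1/3; a_6 = -17/144


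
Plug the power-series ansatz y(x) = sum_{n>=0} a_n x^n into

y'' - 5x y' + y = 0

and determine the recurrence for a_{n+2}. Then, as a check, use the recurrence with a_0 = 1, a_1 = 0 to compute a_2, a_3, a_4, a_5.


Substitute y = sum_n a_n x^n.
y''(x) has coefficient (n+2)(n+1) a_{n+2} at x^n;
-5 x y'(x) has coefficient -5 n a_n at x^n (shift);
y(x) has coefficient 1 a_n at x^n.
Matching x^n: (n+2)(n+1) a_{n+2} + (-5n + 1) a_n = 0.
Thus a_{n+2} = (5n - 1) / ((n+1)(n+2)) * a_n.

Check with a_0 = 1, a_1 = 0 (apply the recurrence for n = 0, 1, 2, 3): a_0 = 1, a_1 = 0, a_2 = -1/2, a_3 = 0, a_4 = -3/8, a_5 = 0.

a_(n+2) = (5n - 1) / ((n+1)(n+2)) * a_n; check: a_0 = 1, a_1 = 0, a_2 = -1/2, a_3 = 0, a_4 = -3/8, a_5 = 0


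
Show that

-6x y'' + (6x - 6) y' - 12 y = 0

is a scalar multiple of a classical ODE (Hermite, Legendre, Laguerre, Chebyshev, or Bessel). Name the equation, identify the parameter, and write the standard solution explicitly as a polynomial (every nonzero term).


All three coefficients share the factor -6; dividing through by -6 gives  x y'' + (1 - x) y' + 2 y = 0.
This matches the Laguerre equation x y'' + (1 - x) y' + n y = 0 with n = 2; the polynomial solution is L_2(x).
With y = sum_k a_k x^k, matching x^k gives (k+1)k a_{k+1} + (k+1) a_{k+1} - k a_k + n a_k = 0, i.e. (k+1)^2 a_{k+1} = (k - n) a_k = (k - 2) a_k. The right side vanishes at k = 2, so the series terminates at degree 2.
Standard normalization L_n(0) = 1 gives a_0 = 1. Work upward with a_{k+1} = (k - 2) a_k / (k+1)^2:
  a_1 = (0 - 2)(1) / 1^2 = -2/1 = -2
  a_2 = (1 - 2)(-2) / 2^2 = 2/4 = 1/2
Hence L_2(x) = x^2/2 - 2 x + 1.

L_2(x); series = x^2/2 - 2 x + 1


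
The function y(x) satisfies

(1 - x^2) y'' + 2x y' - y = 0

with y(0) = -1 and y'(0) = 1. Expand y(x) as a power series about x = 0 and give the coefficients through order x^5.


Ansatz: y(x) = sum_{n>=0} a_n x^n, so y'(x) = sum_{n>=1} n a_n x^(n-1) and y''(x) = sum_{n>=2} n(n-1) a_n x^(n-2).
Substitute into P(x) y'' + Q(x) y' + R(x) y = 0 with P(x) = 1 - x^2, Q(x) = 2x, R(x) = -1, and match powers of x.
Initial conditions: a_0 = -1, a_1 = 1.
Setting the coefficient of each power of x to zero and solving order by order (substituting the coefficients already found):
  x^0: 2 a_2 - a_0 = 0  ->  2 a_2 = a_0 = -1  ->  a_2 = -1/2
  x^1: 6 a_3 + a_1 = 0  ->  6 a_3 = -a_1 = -1  ->  a_3 = -1/6
  x^2: 12 a_4 + a_2 = 0  ->  12 a_4 = -a_2 = 1/2  ->  a_4 = 1/24
  x^3: 20 a_5 - a_3 = 0  ->  20 a_5 = a_3 = -1/6  ->  a_5 = -1/120
Truncated series: y(x) = -1 + x - (1/2) x^2 - (1/6) x^3 + (1/24) x^4 - (1/120) x^5 + O(x^6).

a_0 = -1; a_1 = 1; a_2 = -1/2; a_3 = -1/6; a_4 = 1/24; a_5 = -1/120


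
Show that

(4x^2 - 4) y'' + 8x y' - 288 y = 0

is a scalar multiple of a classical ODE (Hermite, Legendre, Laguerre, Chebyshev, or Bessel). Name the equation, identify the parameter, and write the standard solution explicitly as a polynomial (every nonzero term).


All three coefficients share the factor -4; dividing through by -4 gives  (1 - x^2) y'' - 2x y' + 72 y = 0.
This matches the Legendre equation (1 - x^2) y'' - 2x y' + n(n+1) y = 0 (note the -2x y' term) with n(n+1) = 72, so n = 8; the polynomial solution is P_8(x).
With y = sum_k a_k x^k, matching x^k gives (k+2)(k+1) a_{k+2} = [k(k+1) - n(n+1)] a_k = (k - 8)(k + 9) a_k. The right side vanishes at k = 8, so the series with the parity of 8 terminates at degree 8.
Standard normalization (P_n(1) = 1): leading coefficient (2n)!/(2^n (n!)^2) = 20922789888000/(256*1625702400) = 6435/128, so a_8 = 6435/128. Work downward with a_k = (k+1)(k+2) a_{k+2} / ((k - 8)(k + 9)):
  a_6 = (7)(8)(6435/128) / ((6 - 8)(6 + 9)) = (45045/16)/(-30) = -3003/32
  a_4 = (5)(6)(-3003/32) / ((4 - 8)(4 + 9)) = (-45045/16)/(-52) = 3465/64
  a_2 = (3)(4)(3465/64) / ((2 - 8)(2 + 9)) = (10395/16)/(-66) = -315/32
  a_0 = (1)(2)(-315/32) / ((0 - 8)(0 + 9)) = (-315/16)/(-72) = 35/128
Hence P_8(x) = 6435 x^8/128 - 3003 x^6/32 + 3465 x^4/64 - 315 x^2/32 + 35/128.

P_8(x); series = 6435 x^8/128 - 3003 x^6/32 + 3465 x^4/64 - 315 x^2/32 + 35/128


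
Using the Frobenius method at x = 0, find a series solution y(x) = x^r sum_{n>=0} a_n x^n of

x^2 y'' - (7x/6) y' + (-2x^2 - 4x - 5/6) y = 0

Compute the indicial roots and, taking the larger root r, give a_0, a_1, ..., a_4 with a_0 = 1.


Write in Frobenius form y'' + (p(x)/x) y' + (q(x)/x^2) y = 0:
  p(x) = -7/6,  q(x) = -2x^2 - 4x - 5/6.
Indicial equation: r(r-1) + (-7/6) r + (-5/6) = 0 -> roots r_1 = 5/2, r_2 = -1/3.
Take r = r_1 = 5/2. Let y(x) = x^r sum_{n>=0} a_n x^n with a_0 = 1.
Substitute y = x^r sum a_n x^n and match x^{r+n}. The recurrence is
  D(n) a_n - 4 a_{n-1} - 2 a_{n-2} = 0,  where D(n) = (r+n)(r+n-1) + (-7/6)(r+n) + (-5/6).
  a_n = [4 a_{n-1} + 2 a_{n-2}] / D(n).
Since the indicial polynomial factors as (r - r_1)(r - r_2), D(n) = (r_1 + n - r_1)(r_1 + n - r_2) = n(n + 17/6).
Evaluating step by step (a_0 = 1):
  n = 1: D(1) = 1(1 + 17/6) = 23/6; numerator = 4(1) = 4; a_1 = (4)/(23/6) = 24/23
  n = 2: D(2) = 2(2 + 17/6) = 29/3; numerator = 4(24/23) + 2(1) = 142/23; a_2 = (142/23)/(29/3) = 426/667
  n = 3: D(3) = 3(3 + 17/6) = 35/2; numerator = 4(426/667) + 2(24/23) = 3096/667; a_3 = (3096/667)/(35/2) = 6192/23345
  n = 4: D(4) = 4(4 + 17/6) = 82/3; numerator = 4(6192/23345) + 2(426/667) = 54588/23345; a_4 = (54588/23345)/(82/3) = 81882/957145

r = 5/2; a_0 = 1; a_1 = 24/23; a_2 = 426/667; a_3 = 6192/23345; a_4 = 81882/957145


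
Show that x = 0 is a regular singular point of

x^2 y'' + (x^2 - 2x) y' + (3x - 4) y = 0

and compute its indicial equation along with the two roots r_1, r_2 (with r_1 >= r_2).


Divide by x^2 to reach normal form y'' + P_1(x) y' + P_2(x) y = 0 with P_1(x) = 1 - 2/x and P_2(x) = 3/x - 4/x^2.
x = 0 is a singular point because the y'-coefficient 1 - 2/x has a pole at x = 0 and the y-coefficient 3/x - 4/x^2 has a pole at x = 0.
It is a regular singular point because x P_1(x) = p(x) = x - 2 and x^2 P_2(x) = q(x) = 3x - 4 are polynomials, hence analytic at x = 0.
p(0) = -2,  q(0) = -4.
Indicial equation: r(r-1) + p(0) r + q(0) = 0, i.e. r^2 + (p(0) - 1) r + q(0) = 0, i.e. r^2 - 3 r - 4 = 0.
Discriminant: (-3)^2 - 4(-4) = 25, so r = (3 ± 5)/2.
Solving: r_1 = 4, r_2 = -1.

indicial: r^2 - 3 r - 4 = 0; roots r_1 = 4, r_2 = -1


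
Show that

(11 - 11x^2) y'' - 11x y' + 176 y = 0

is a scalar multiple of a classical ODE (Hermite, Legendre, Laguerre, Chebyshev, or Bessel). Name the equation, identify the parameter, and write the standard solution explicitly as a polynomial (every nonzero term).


All three coefficients share the factor 11; dividing through by 11 gives  (1 - x^2) y'' - x y' + 16 y = 0.
This matches the Chebyshev equation (1 - x^2) y'' - x y' + n^2 y = 0 (note the -x y' term, not -2x y') with n^2 = 16, so n = 4; the polynomial solution is T_4(x).
With y = sum_k a_k x^k, matching x^k gives (k+2)(k+1) a_{k+2} = (k^2 - n^2) a_k = (k - 4)(k + 4) a_k. The right side vanishes at k = 4, so the series with the parity of 4 terminates at degree 4.
Standard normalization: leading coefficient of T_n is 2^(n-1), so a_4 = 2^3 = 8. Work downward with a_k = (k+1)(k+2) a_{k+2} / ((k - 4)(k + 4)):
  a_2 = (3)(4)(8) / ((2 - 4)(2 + 4)) = 96/(-12) = -8
  a_0 = (1)(2)(-8) / ((0 - 4)(0 + 4)) = -16/(-16) = 1
Hence T_4(x) = 8 x^4 - 8 x^2 + 1.

T_4(x); series = 8 x^4 - 8 x^2 + 1


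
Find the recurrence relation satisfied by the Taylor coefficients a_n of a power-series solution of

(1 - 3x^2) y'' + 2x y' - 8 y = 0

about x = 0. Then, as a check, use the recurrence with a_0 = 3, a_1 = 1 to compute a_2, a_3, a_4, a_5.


Substitute y = sum_n a_n x^n.
(1 - 3 x^2) y'' contributes (n+2)(n+1) a_{n+2} - 3 n(n-1) a_n at x^n.
2 x y'(x) contributes 2 n a_n at x^n.
-8 y(x) contributes -8 a_n at x^n.
Matching x^n: (n+2)(n+1) a_{n+2} + (-3 n(n-1) + 2 n - 8) a_n = 0.
Thus a_{n+2} = (3 n(n-1) - 2 n + 8) / ((n+1)(n+2)) * a_n.

Check with a_0 = 3, a_1 = 1 (apply the recurrence for n = 0, 1, 2, 3): a_0 = 3, a_1 = 1, a_2 = 12, a_3 = 1, a_4 = 10, a_5 = 1.

a_(n+2) = (3 n(n-1) - 2 n + 8) / ((n+1)(n+2)) * a_n; check: a_0 = 3, a_1 = 1, a_2 = 12, a_3 = 1, a_4 = 10, a_5 = 1


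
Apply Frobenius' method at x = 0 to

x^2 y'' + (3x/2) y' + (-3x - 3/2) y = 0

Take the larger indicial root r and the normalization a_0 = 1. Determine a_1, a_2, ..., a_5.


Write in Frobenius form y'' + (p(x)/x) y' + (q(x)/x^2) y = 0:
  p(x) = 3/2,  q(x) = -3x - 3/2.
Indicial equation: r(r-1) + (3/2) r + (-3/2) = 0 -> roots r_1 = 1, r_2 = -3/2.
Take r = r_1 = 1. Let y(x) = x^r sum_{n>=0} a_n x^n with a_0 = 1.
Substitute y = x^r sum a_n x^n and match x^{r+n}. The recurrence is
  D(n) a_n - 3 a_{n-1} = 0,  where D(n) = (r+n)(r+n-1) + (3/2)(r+n) + (-3/2).
  a_n = 3 / D(n) * a_{n-1}.
Since the indicial polynomial factors as (r - r_1)(r - r_2), D(n) = (r_1 + n - r_1)(r_1 + n - r_2) = n(n + 5/2).
Evaluating step by step (a_0 = 1):
  n = 1: D(1) = 1(1 + 5/2) = 7/2; numerator = 3(1) = 3; a_1 = (3)/(7/2) = 6/7
  n = 2: D(2) = 2(2 + 5/2) = 9; numerator = 3(6/7) = 18/7; a_2 = (18/7)/(9) = 2/7
  n = 3: D(3) = 3(3 + 5/2) = 33/2; numerator = 3(2/7) = 6/7; a_3 = (6/7)/(33/2) = 4/77
  n = 4: D(4) = 4(4 + 5/2) = 26; numerator = 3(4/77) = 12/77; a_4 = (12/77)/(26) = 6/1001
  n = 5: D(5) = 5(5 + 5/2) = 75/2; numerator = 3(6/1001) = 18/1001; a_5 = (18/1001)/(75/2) = 12/25025

r = 1; a_0 = 1; a_1 = 6/7; a_2 = 2/7; a_3 = 4/77; a_4 = 6/1001; a_5 = 12/25025


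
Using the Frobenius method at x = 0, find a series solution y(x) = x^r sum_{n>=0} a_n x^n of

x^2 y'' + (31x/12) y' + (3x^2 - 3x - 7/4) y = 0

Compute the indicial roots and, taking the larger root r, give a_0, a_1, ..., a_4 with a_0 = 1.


Write in Frobenius form y'' + (p(x)/x) y' + (q(x)/x^2) y = 0:
  p(x) = 31/12,  q(x) = 3x^2 - 3x - 7/4.
Indicial equation: r(r-1) + (31/12) r + (-7/4) = 0 -> roots r_1 = 3/4, r_2 = -7/3.
Take r = r_1 = 3/4. Let y(x) = x^r sum_{n>=0} a_n x^n with a_0 = 1.
Substitute y = x^r sum a_n x^n and match x^{r+n}. The recurrence is
  D(n) a_n - 3 a_{n-1} + 3 a_{n-2} = 0,  where D(n) = (r+n)(r+n-1) + (31/12)(r+n) + (-7/4).
  a_n = [3 a_{n-1} - 3 a_{n-2}] / D(n).
Since the indicial polynomial factors as (r - r_1)(r - r_2), D(n) = (r_1 + n - r_1)(r_1 + n - r_2) = n(n + 37/12).
Evaluating step by step (a_0 = 1):
  n = 1: D(1) = 1(1 + 37/12) = 49/12; numerator = 3(1) = 3; a_1 = (3)/(49/12) = 36/49
  n = 2: D(2) = 2(2 + 37/12) = 61/6; numerator = 3(36/49) - 3(1) = -39/49; a_2 = (-39/49)/(61/6) = -234/2989
  n = 3: D(3) = 3(3 + 37/12) = 73/4; numerator = 3(-234/2989) - 3(36/49) = -7290/2989; a_3 = (-7290/2989)/(73/4) = -29160/218197
  n = 4: D(4) = 4(4 + 37/12) = 85/3; numerator = 3(-29160/218197) - 3(-234/2989) = -594/3577; a_4 = (-594/3577)/(85/3) = -1782/304045

r = 3/4; a_0 = 1; a_1 = 36/49; a_2 = -234/2989; a_3 = -29160/218197; a_4 = -1782/304045


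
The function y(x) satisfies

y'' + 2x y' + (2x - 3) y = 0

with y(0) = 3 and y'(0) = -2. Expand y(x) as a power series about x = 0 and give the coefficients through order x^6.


Ansatz: y(x) = sum_{n>=0} a_n x^n, so y'(x) = sum_{n>=1} n a_n x^(n-1) and y''(x) = sum_{n>=2} n(n-1) a_n x^(n-2).
Substitute into P(x) y'' + Q(x) y' + R(x) y = 0 with P(x) = 1, Q(x) = 2x, R(x) = 2x - 3, and match powers of x.
Initial conditions: a_0 = 3, a_1 = -2.
Setting the coefficient of each power of x to zero and solving order by order (substituting the coefficients already found):
  x^0: 2 a_2 - 3 a_0 = 0  ->  2 a_2 = 3 a_0 = 9  ->  a_2 = 9/2
  x^1: 6 a_3 - a_1 + 2 a_0 = 0  ->  6 a_3 = a_1 - 2 a_0 = -8  ->  a_3 = -4/3
  x^2: 12 a_4 + a_2 + 2 a_1 = 0  ->  12 a_4 = -a_2 - 2 a_1 = -1/2  ->  a_4 = -1/24
  x^3: 20 a_5 + 3 a_3 + 2 a_2 = 0  ->  20 a_5 = -3 a_3 - 2 a_2 = -5  ->  a_5 = -1/4
  x^4: 30 a_6 + 5 a_4 + 2 a_3 = 0  ->  30 a_6 = -5 a_4 - 2 a_3 = 23/8  ->  a_6 = 23/240
Truncated series: y(x) = 3 - 2 x + (9/2) x^2 - (4/3) x^3 - (1/24) x^4 - (1/4) x^5 + (23/240) x^6 + O(x^7).

a_0 = 3; a_1 = -2; a_2 = 9/2; a_3 = -4/3; a_4 = -1/24; a_5 = -1/4; a_6 = 23/240


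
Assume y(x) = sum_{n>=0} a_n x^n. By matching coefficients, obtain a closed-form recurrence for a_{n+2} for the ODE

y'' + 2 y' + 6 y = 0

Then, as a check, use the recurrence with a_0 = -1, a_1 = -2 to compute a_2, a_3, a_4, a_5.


Substitute y = sum_n a_n x^n.
y''(x) has coefficient (n+2)(n+1) a_{n+2} at x^n;
2 y'(x) has coefficient 2 (n+1) a_{n+1} at x^n;
6 y(x) has coefficient 6 a_n at x^n.
Matching x^n: (n+2)(n+1) a_{n+2} + 2 (n+1) a_{n+1} + 6 a_n = 0.
Thus a_{n+2} = [-2 (n+1) a_{n+1} - 6 a_n] / ((n+1)(n+2)).

Check with a_0 = -1, a_1 = -2 (apply the recurrence for n = 0, 1, 2, 3): a_0 = -1, a_1 = -2, a_2 = 5, a_3 = -4/3, a_4 = -11/6, a_5 = 17/15.

a_(n+2) = [-2 (n+1) a_(n+1) - 6 a_n] / ((n+1)(n+2)); check: a_0 = -1, a_1 = -2, a_2 = 5, a_3 = -4/3, a_4 = -11/6, a_5 = 17/15


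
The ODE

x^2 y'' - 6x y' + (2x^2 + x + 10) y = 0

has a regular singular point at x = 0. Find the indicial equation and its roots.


Divide by x^2 to reach normal form y'' + P_1(x) y' + P_2(x) y = 0 with P_1(x) = -6/x and P_2(x) = 2 + 1/x + 10/x^2.
x = 0 is a singular point because the y'-coefficient -6/x has a pole at x = 0 and the y-coefficient 2 + 1/x + 10/x^2 has a pole at x = 0.
It is a regular singular point because x P_1(x) = p(x) = -6 and x^2 P_2(x) = q(x) = 2x^2 + x + 10 are polynomials, hence analytic at x = 0.
p(0) = -6,  q(0) = 10.
Indicial equation: r(r-1) + p(0) r + q(0) = 0, i.e. r^2 + (p(0) - 1) r + q(0) = 0, i.e. r^2 - 7 r + 10 = 0.
Discriminant: (-7)^2 - 4(10) = 9, so r = (7 ± 3)/2.
Solving: r_1 = 5, r_2 = 2.

indicial: r^2 - 7 r + 10 = 0; roots r_1 = 5, r_2 = 2


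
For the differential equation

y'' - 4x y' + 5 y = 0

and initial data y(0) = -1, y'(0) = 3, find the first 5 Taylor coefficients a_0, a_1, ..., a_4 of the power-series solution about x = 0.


Ansatz: y(x) = sum_{n>=0} a_n x^n, so y'(x) = sum_{n>=1} n a_n x^(n-1) and y''(x) = sum_{n>=2} n(n-1) a_n x^(n-2).
Substitute into P(x) y'' + Q(x) y' + R(x) y = 0 with P(x) = 1, Q(x) = -4x, R(x) = 5, and match powers of x.
Initial conditions: a_0 = -1, a_1 = 3.
Setting the coefficient of each power of x to zero and solving order by order (substituting the coefficients already found):
  x^0: 2 a_2 + 5 a_0 = 0  ->  2 a_2 = -5 a_0 = 5  ->  a_2 = 5/2
  x^1: 6 a_3 + a_1 = 0  ->  6 a_3 = -a_1 = -3  ->  a_3 = -1/2
  x^2: 12 a_4 - 3 a_2 = 0  ->  12 a_4 = 3 a_2 = 15/2  ->  a_4 = 5/8
Truncated series: y(x) = -1 + 3 x + (5/2) x^2 - (1/2) x^3 + (5/8) x^4 + O(x^5).

a_0 = -1; a_1 = 3; a_2 = 5/2; a_3 = -1/2; a_4 = 5/8


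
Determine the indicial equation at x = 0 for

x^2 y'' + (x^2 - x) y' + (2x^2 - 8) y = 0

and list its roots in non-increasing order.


Divide by x^2 to reach normal form y'' + P_1(x) y' + P_2(x) y = 0 with P_1(x) = 1 - 1/x and P_2(x) = 2 - 8/x^2.
x = 0 is a singular point because the y'-coefficient 1 - 1/x has a pole at x = 0 and the y-coefficient 2 - 8/x^2 has a pole at x = 0.
It is a regular singular point because x P_1(x) = p(x) = x - 1 and x^2 P_2(x) = q(x) = 2x^2 - 8 are polynomials, hence analytic at x = 0.
p(0) = -1,  q(0) = -8.
Indicial equation: r(r-1) + p(0) r + q(0) = 0, i.e. r^2 + (p(0) - 1) r + q(0) = 0, i.e. r^2 - 2 r - 8 = 0.
Discriminant: (-2)^2 - 4(-8) = 36, so r = (2 ± 6)/2.
Solving: r_1 = 4, r_2 = -2.

indicial: r^2 - 2 r - 8 = 0; roots r_1 = 4, r_2 = -2


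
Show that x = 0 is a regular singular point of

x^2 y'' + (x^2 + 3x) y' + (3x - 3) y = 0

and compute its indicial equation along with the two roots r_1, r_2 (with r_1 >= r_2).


Divide by x^2 to reach normal form y'' + P_1(x) y' + P_2(x) y = 0 with P_1(x) = 1 + 3/x and P_2(x) = 3/x - 3/x^2.
x = 0 is a singular point because the y'-coefficient 1 + 3/x has a pole at x = 0 and the y-coefficient 3/x - 3/x^2 has a pole at x = 0.
It is a regular singular point because x P_1(x) = p(x) = x + 3 and x^2 P_2(x) = q(x) = 3x - 3 are polynomials, hence analytic at x = 0.
p(0) = 3,  q(0) = -3.
Indicial equation: r(r-1) + p(0) r + q(0) = 0, i.e. r^2 + (p(0) - 1) r + q(0) = 0, i.e. r^2 + 2 r - 3 = 0.
Discriminant: (2)^2 - 4(-3) = 16, so r = (-2 ± 4)/2.
Solving: r_1 = 1, r_2 = -3.

indicial: r^2 + 2 r - 3 = 0; roots r_1 = 1, r_2 = -3


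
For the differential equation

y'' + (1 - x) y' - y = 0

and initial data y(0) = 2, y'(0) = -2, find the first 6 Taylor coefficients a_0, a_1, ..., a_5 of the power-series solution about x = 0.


Ansatz: y(x) = sum_{n>=0} a_n x^n, so y'(x) = sum_{n>=1} n a_n x^(n-1) and y''(x) = sum_{n>=2} n(n-1) a_n x^(n-2).
Substitute into P(x) y'' + Q(x) y' + R(x) y = 0 with P(x) = 1, Q(x) = 1 - x, R(x) = -1, and match powers of x.
Initial conditions: a_0 = 2, a_1 = -2.
Setting the coefficient of each power of x to zero and solving order by order (substituting the coefficients already found):
  x^0: 2 a_2 + a_1 - a_0 = 0  ->  2 a_2 = -a_1 + a_0 = 4  ->  a_2 = 2
  x^1: 6 a_3 + 2 a_2 - 2 a_1 = 0  ->  6 a_3 = -2 a_2 + 2 a_1 = -8  ->  a_3 = -4/3
  x^2: 12 a_4 + 3 a_3 - 3 a_2 = 0  ->  12 a_4 = -3 a_3 + 3 a_2 = 10  ->  a_4 = 5/6
  x^3: 20 a_5 + 4 a_4 - 4 a_3 = 0  ->  20 a_5 = -4 a_4 + 4 a_3 = -26/3  ->  a_5 = -13/30
Truncated series: y(x) = 2 - 2 x + 2 x^2 - (4/3) x^3 + (5/6) x^4 - (13/30) x^5 + O(x^6).

a_0 = 2; a_1 = -2; a_2 = 2; a_3 = -4/3; a_4 = 5/6; a_5 = -13/30


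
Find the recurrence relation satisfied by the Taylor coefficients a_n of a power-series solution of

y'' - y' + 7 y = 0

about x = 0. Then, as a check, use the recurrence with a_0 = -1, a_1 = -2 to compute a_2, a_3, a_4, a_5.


Substitute y = sum_n a_n x^n.
y''(x) has coefficient (n+2)(n+1) a_{n+2} at x^n;
-y'(x) has coefficient -(n+1) a_{n+1} at x^n;
7 y(x) has coefficient 7 a_n at x^n.
Matching x^n: (n+2)(n+1) a_{n+2} - (n+1) a_{n+1} + 7 a_n = 0.
Thus a_{n+2} = [(n+1) a_{n+1} - 7 a_n] / ((n+1)(n+2)).

Check with a_0 = -1, a_1 = -2 (apply the recurrence for n = 0, 1, 2, 3): a_0 = -1, a_1 = -2, a_2 = 5/2, a_3 = 19/6, a_4 = -2/3, a_5 = -149/120.

a_(n+2) = [(n+1) a_(n+1) - 7 a_n] / ((n+1)(n+2)); check: a_0 = -1, a_1 = -2, a_2 = 5/2, a_3 = 19/6, a_4 = -2/3, a_5 = -149/120


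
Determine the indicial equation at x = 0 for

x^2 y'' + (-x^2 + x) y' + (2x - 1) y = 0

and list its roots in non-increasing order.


Divide by x^2 to reach normal form y'' + P_1(x) y' + P_2(x) y = 0 with P_1(x) = -1 + 1/x and P_2(x) = 2/x - 1/x^2.
x = 0 is a singular point because the y'-coefficient -1 + 1/x has a pole at x = 0 and the y-coefficient 2/x - 1/x^2 has a pole at x = 0.
It is a regular singular point because x P_1(x) = p(x) = 1 - x and x^2 P_2(x) = q(x) = 2x - 1 are polynomials, hence analytic at x = 0.
p(0) = 1,  q(0) = -1.
Indicial equation: r(r-1) + p(0) r + q(0) = 0, i.e. r^2 + (p(0) - 1) r + q(0) = 0, i.e. r^2 - 1 = 0.
Discriminant: (0)^2 - 4(-1) = 4, so r = (0 ± 2)/2.
Solving: r_1 = 1, r_2 = -1.

indicial: r^2 - 1 = 0; roots r_1 = 1, r_2 = -1


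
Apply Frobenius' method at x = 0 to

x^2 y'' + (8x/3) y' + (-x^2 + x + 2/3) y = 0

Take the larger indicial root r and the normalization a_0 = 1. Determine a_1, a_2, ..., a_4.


Write in Frobenius form y'' + (p(x)/x) y' + (q(x)/x^2) y = 0:
  p(x) = 8/3,  q(x) = -x^2 + x + 2/3.
Indicial equation: r(r-1) + (8/3) r + (2/3) = 0 -> roots r_1 = -2/3, r_2 = -1.
Take r = r_1 = -2/3. Let y(x) = x^r sum_{n>=0} a_n x^n with a_0 = 1.
Substitute y = x^r sum a_n x^n and match x^{r+n}. The recurrence is
  D(n) a_n + 1 a_{n-1} - 1 a_{n-2} = 0,  where D(n) = (r+n)(r+n-1) + (8/3)(r+n) + (2/3).
  a_n = [-1 a_{n-1} + 1 a_{n-2}] / D(n).
Since the indicial polynomial factors as (r - r_1)(r - r_2), D(n) = (r_1 + n - r_1)(r_1 + n - r_2) = n(n + 1/3).
Evaluating step by step (a_0 = 1):
  n = 1: D(1) = 1(1 + 1/3) = 4/3; numerator = -1(1) = -1; a_1 = (-1)/(4/3) = -3/4
  n = 2: D(2) = 2(2 + 1/3) = 14/3; numerator = -1(-3/4) + 1(1) = 7/4; a_2 = (7/4)/(14/3) = 3/8
  n = 3: D(3) = 3(3 + 1/3) = 10; numerator = -1(3/8) + 1(-3/4) = -9/8; a_3 = (-9/8)/(10) = -9/80
  n = 4: D(4) = 4(4 + 1/3) = 52/3; numerator = -1(-9/80) + 1(3/8) = 39/80; a_4 = (39/80)/(52/3) = 9/320

r = -2/3; a_0 = 1; a_1 = -3/4; a_2 = 3/8; a_3 = -9/80; a_4 = 9/320


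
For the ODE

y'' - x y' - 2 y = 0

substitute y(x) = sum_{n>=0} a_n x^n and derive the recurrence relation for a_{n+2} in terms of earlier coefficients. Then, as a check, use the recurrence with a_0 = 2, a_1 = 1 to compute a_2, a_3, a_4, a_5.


Substitute y = sum_n a_n x^n.
y''(x) has coefficient (n+2)(n+1) a_{n+2} at x^n;
-x y'(x) has coefficient -n a_n at x^n (shift);
-2 y(x) has coefficient -2 a_n at x^n.
Matching x^n: (n+2)(n+1) a_{n+2} + (-n - 2) a_n = 0.
Thus a_{n+2} = (n + 2) / ((n+1)(n+2)) * a_n.

Check with a_0 = 2, a_1 = 1 (apply the recurrence for n = 0, 1, 2, 3): a_0 = 2, a_1 = 1, a_2 = 2, a_3 = 1/2, a_4 = 2/3, a_5 = 1/8.

a_(n+2) = (n + 2) / ((n+1)(n+2)) * a_n; check: a_0 = 2, a_1 = 1, a_2 = 2, a_3 = 1/2, a_4 = 2/3, a_5 = 1/8


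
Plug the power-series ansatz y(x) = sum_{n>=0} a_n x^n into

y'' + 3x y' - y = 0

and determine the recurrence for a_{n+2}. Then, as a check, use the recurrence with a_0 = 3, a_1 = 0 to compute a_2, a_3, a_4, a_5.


Substitute y = sum_n a_n x^n.
y''(x) has coefficient (n+2)(n+1) a_{n+2} at x^n;
3 x y'(x) has coefficient 3 n a_n at x^n (shift);
-y(x) has coefficient -1 a_n at x^n.
Matching x^n: (n+2)(n+1) a_{n+2} + (3n - 1) a_n = 0.
Thus a_{n+2} = (-3n + 1) / ((n+1)(n+2)) * a_n.

Check with a_0 = 3, a_1 = 0 (apply the recurrence for n = 0, 1, 2, 3): a_0 = 3, a_1 = 0, a_2 = 3/2, a_3 = 0, a_4 = -5/8, a_5 = 0.

a_(n+2) = (-3n + 1) / ((n+1)(n+2)) * a_n; check: a_0 = 3, a_1 = 0, a_2 = 3/2, a_3 = 0, a_4 = -5/8, a_5 = 0


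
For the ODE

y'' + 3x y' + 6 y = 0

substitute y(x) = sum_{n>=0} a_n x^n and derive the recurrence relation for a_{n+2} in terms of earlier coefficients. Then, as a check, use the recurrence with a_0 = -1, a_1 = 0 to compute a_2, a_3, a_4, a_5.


Substitute y = sum_n a_n x^n.
y''(x) has coefficient (n+2)(n+1) a_{n+2} at x^n;
3 x y'(x) has coefficient 3 n a_n at x^n (shift);
6 y(x) has coefficient 6 a_n at x^n.
Matching x^n: (n+2)(n+1) a_{n+2} + (3n + 6) a_n = 0.
Thus a_{n+2} = (-3n - 6) / ((n+1)(n+2)) * a_n.

Check with a_0 = -1, a_1 = 0 (apply the recurrence for n = 0, 1, 2, 3): a_0 = -1, a_1 = 0, a_2 = 3, a_3 = 0, a_4 = -3, a_5 = 0.

a_(n+2) = (-3n - 6) / ((n+1)(n+2)) * a_n; check: a_0 = -1, a_1 = 0, a_2 = 3, a_3 = 0, a_4 = -3, a_5 = 0


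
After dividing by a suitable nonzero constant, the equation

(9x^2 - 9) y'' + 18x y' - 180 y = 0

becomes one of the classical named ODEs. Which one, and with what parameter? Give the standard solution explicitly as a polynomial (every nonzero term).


All three coefficients share the factor -9; dividing through by -9 gives  (1 - x^2) y'' - 2x y' + 20 y = 0.
This matches the Legendre equation (1 - x^2) y'' - 2x y' + n(n+1) y = 0 (note the -2x y' term) with n(n+1) = 20, so n = 4; the polynomial solution is P_4(x).
With y = sum_k a_k x^k, matching x^k gives (k+2)(k+1) a_{k+2} = [k(k+1) - n(n+1)] a_k = (k - 4)(k + 5) a_k. The right side vanishes at k = 4, so the series with the parity of 4 terminates at degree 4.
Standard normalization (P_n(1) = 1): leading coefficient (2n)!/(2^n (n!)^2) = 40320/(16*576) = 35/8, so a_4 = 35/8. Work downward with a_k = (k+1)(k+2) a_{k+2} / ((k - 4)(k + 5)):
  a_2 = (3)(4)(35/8) / ((2 - 4)(2 + 5)) = (105/2)/(-14) = -15/4
  a_0 = (1)(2)(-15/4) / ((0 - 4)(0 + 5)) = (-15/2)/(-20) = 3/8
Hence P_4(x) = 35 x^4/8 - 15 x^2/4 + 3/8.

P_4(x); series = 35 x^4/8 - 15 x^2/4 + 3/8


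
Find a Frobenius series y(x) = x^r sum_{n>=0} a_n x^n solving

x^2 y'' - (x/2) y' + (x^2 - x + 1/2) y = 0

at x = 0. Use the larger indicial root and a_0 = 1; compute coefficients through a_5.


Write in Frobenius form y'' + (p(x)/x) y' + (q(x)/x^2) y = 0:
  p(x) = -1/2,  q(x) = x^2 - x + 1/2.
Indicial equation: r(r-1) + (-1/2) r + (1/2) = 0 -> roots r_1 = 1, r_2 = 1/2.
Take r = r_1 = 1. Let y(x) = x^r sum_{n>=0} a_n x^n with a_0 = 1.
Substitute y = x^r sum a_n x^n and match x^{r+n}. The recurrence is
  D(n) a_n - 1 a_{n-1} + 1 a_{n-2} = 0,  where D(n) = (r+n)(r+n-1) + (-1/2)(r+n) + (1/2).
  a_n = [1 a_{n-1} - 1 a_{n-2}] / D(n).
Since the indicial polynomial factors as (r - r_1)(r - r_2), D(n) = (r_1 + n - r_1)(r_1 + n - r_2) = n(n + 1/2).
Evaluating step by step (a_0 = 1):
  n = 1: D(1) = 1(1 + 1/2) = 3/2; numerator = 1(1) = 1; a_1 = (1)/(3/2) = 2/3
  n = 2: D(2) = 2(2 + 1/2) = 5; numerator = 1(2/3) - 1(1) = -1/3; a_2 = (-1/3)/(5) = -1/15
  n = 3: D(3) = 3(3 + 1/2) = 21/2; numerator = 1(-1/15) - 1(2/3) = -11/15; a_3 = (-11/15)/(21/2) = -22/315
  n = 4: D(4) = 4(4 + 1/2) = 18; numerator = 1(-22/315) - 1(-1/15) = -1/315; a_4 = (-1/315)/(18) = -1/5670
  n = 5: D(5) = 5(5 + 1/2) = 55/2; numerator = 1(-1/5670) - 1(-22/315) = 79/1134; a_5 = (79/1134)/(55/2) = 79/31185

r = 1; a_0 = 1; a_1 = 2/3; a_2 = -1/15; a_3 = -22/315; a_4 = -1/5670; a_5 = 79/31185


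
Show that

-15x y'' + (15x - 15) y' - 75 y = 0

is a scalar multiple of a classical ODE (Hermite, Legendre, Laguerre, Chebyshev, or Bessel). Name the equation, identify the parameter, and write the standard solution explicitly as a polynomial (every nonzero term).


All three coefficients share the factor -15; dividing through by -15 gives  x y'' + (1 - x) y' + 5 y = 0.
This matches the Laguerre equation x y'' + (1 - x) y' + n y = 0 with n = 5; the polynomial solution is L_5(x).
With y = sum_k a_k x^k, matching x^k gives (k+1)k a_{k+1} + (k+1) a_{k+1} - k a_k + n a_k = 0, i.e. (k+1)^2 a_{k+1} = (k - n) a_k = (k - 5) a_k. The right side vanishes at k = 5, so the series terminates at degree 5.
Standard normalization L_n(0) = 1 gives a_0 = 1. Work upward with a_{k+1} = (k - 5) a_k / (k+1)^2:
  a_1 = (0 - 5)(1) / 1^2 = -5/1 = -5
  a_2 = (1 - 5)(-5) / 2^2 = 20/4 = 5
  a_3 = (2 - 5)(5) / 3^2 = -15/9 = -5/3
  a_4 = (3 - 5)(-5/3) / 4^2 = (10/3)/16 = 5/24
  a_5 = (4 - 5)(5/24) / 5^2 = (-5/24)/25 = -1/120
Hence L_5(x) = -x^5/120 + 5 x^4/24 - 5 x^3/3 + 5 x^2 - 5 x + 1.

L_5(x); series = -x^5/120 + 5 x^4/24 - 5 x^3/3 + 5 x^2 - 5 x + 1


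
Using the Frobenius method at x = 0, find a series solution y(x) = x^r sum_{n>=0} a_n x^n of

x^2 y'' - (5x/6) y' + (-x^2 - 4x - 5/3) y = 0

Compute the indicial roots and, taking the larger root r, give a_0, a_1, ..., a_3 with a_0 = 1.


Write in Frobenius form y'' + (p(x)/x) y' + (q(x)/x^2) y = 0:
  p(x) = -5/6,  q(x) = -x^2 - 4x - 5/3.
Indicial equation: r(r-1) + (-5/6) r + (-5/3) = 0 -> roots r_1 = 5/2, r_2 = -2/3.
Take r = r_1 = 5/2. Let y(x) = x^r sum_{n>=0} a_n x^n with a_0 = 1.
Substitute y = x^r sum a_n x^n and match x^{r+n}. The recurrence is
  D(n) a_n - 4 a_{n-1} - 1 a_{n-2} = 0,  where D(n) = (r+n)(r+n-1) + (-5/6)(r+n) + (-5/3).
  a_n = [4 a_{n-1} + 1 a_{n-2}] / D(n).
Since the indicial polynomial factors as (r - r_1)(r - r_2), D(n) = (r_1 + n - r_1)(r_1 + n - r_2) = n(n + 19/6).
Evaluating step by step (a_0 = 1):
  n = 1: D(1) = 1(1 + 19/6) = 25/6; numerator = 4(1) = 4; a_1 = (4)/(25/6) = 24/25
  n = 2: D(2) = 2(2 + 19/6) = 31/3; numerator = 4(24/25) + 1(1) = 121/25; a_2 = (121/25)/(31/3) = 363/775
  n = 3: D(3) = 3(3 + 19/6) = 37/2; numerator = 4(363/775) + 1(24/25) = 2196/775; a_3 = (2196/775)/(37/2) = 4392/28675

r = 5/2; a_0 = 1; a_1 = 24/25; a_2 = 363/775; a_3 = 4392/28675


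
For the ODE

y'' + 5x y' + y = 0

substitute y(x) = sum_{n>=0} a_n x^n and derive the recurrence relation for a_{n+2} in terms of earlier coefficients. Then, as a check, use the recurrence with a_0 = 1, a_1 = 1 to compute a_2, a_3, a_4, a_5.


Substitute y = sum_n a_n x^n.
y''(x) has coefficient (n+2)(n+1) a_{n+2} at x^n;
5 x y'(x) has coefficient 5 n a_n at x^n (shift);
y(x) has coefficient 1 a_n at x^n.
Matching x^n: (n+2)(n+1) a_{n+2} + (5n + 1) a_n = 0.
Thus a_{n+2} = (-5n - 1) / ((n+1)(n+2)) * a_n.

Check with a_0 = 1, a_1 = 1 (apply the recurrence for n = 0, 1, 2, 3): a_0 = 1, a_1 = 1, a_2 = -1/2, a_3 = -1, a_4 = 11/24, a_5 = 4/5.

a_(n+2) = (-5n - 1) / ((n+1)(n+2)) * a_n; check: a_0 = 1, a_1 = 1, a_2 = -1/2, a_3 = -1, a_4 = 11/24, a_5 = 4/5


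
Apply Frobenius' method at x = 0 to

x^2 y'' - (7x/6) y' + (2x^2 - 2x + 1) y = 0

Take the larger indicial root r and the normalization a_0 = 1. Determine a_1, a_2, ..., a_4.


Write in Frobenius form y'' + (p(x)/x) y' + (q(x)/x^2) y = 0:
  p(x) = -7/6,  q(x) = 2x^2 - 2x + 1.
Indicial equation: r(r-1) + (-7/6) r + (1) = 0 -> roots r_1 = 3/2, r_2 = 2/3.
Take r = r_1 = 3/2. Let y(x) = x^r sum_{n>=0} a_n x^n with a_0 = 1.
Substitute y = x^r sum a_n x^n and match x^{r+n}. The recurrence is
  D(n) a_n - 2 a_{n-1} + 2 a_{n-2} = 0,  where D(n) = (r+n)(r+n-1) + (-7/6)(r+n) + (1).
  a_n = [2 a_{n-1} - 2 a_{n-2}] / D(n).
Since the indicial polynomial factors as (r - r_1)(r - r_2), D(n) = (r_1 + n - r_1)(r_1 + n - r_2) = n(n + 5/6).
Evaluating step by step (a_0 = 1):
  n = 1: D(1) = 1(1 + 5/6) = 11/6; numerator = 2(1) = 2; a_1 = (2)/(11/6) = 12/11
  n = 2: D(2) = 2(2 + 5/6) = 17/3; numerator = 2(12/11) - 2(1) = 2/11; a_2 = (2/11)/(17/3) = 6/187
  n = 3: D(3) = 3(3 + 5/6) = 23/2; numerator = 2(6/187) - 2(12/11) = -36/17; a_3 = (-36/17)/(23/2) = -72/391
  n = 4: D(4) = 4(4 + 5/6) = 58/3; numerator = 2(-72/391) - 2(6/187) = -1860/4301; a_4 = (-1860/4301)/(58/3) = -2790/124729

r = 3/2; a_0 = 1; a_1 = 12/11; a_2 = 6/187; a_3 = -72/391; a_4 = -2790/124729
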